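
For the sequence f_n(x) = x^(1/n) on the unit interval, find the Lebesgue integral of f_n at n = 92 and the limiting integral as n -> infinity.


At n = 92: f_92(x) = x^(1/92).
Step 1: integral(x^(1/92), 0, 1) = [x^(1/92+1) / (1/92+1)] from 0 to 1
     = 1 / (1/92 + 1) = 1 / ((92+1)/92) = 92/(92+1)
     = 92/93 = 0.989247
Step 2: As n -> infinity, f_n(x) = x^(1/n) -> 1 for x in (0,1], and f_n is increasing in n.
By MCT, lim_n integral(f_n) = integral(lim_n f_n) = integral(1, 0, 1) = 1.
Step 3: Verify convergence: 92/93 = 0.989247 -> 1


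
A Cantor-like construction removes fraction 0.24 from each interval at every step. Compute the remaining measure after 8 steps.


Step 1: At each step, fraction remaining = 1 - 0.24 = 0.76
Step 2: After 8 steps, measure = (0.76)^8
Result = 0.111303


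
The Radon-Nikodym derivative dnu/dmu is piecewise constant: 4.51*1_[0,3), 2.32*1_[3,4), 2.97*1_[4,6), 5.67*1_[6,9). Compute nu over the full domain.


Integrate each piece of the Radon-Nikodym derivative:
Step 1: integral_0^3 4.51 dx = 4.51*(3-0) = 4.51*3 = 13.53
Step 2: integral_3^4 2.32 dx = 2.32*(4-3) = 2.32*1 = 2.32
Step 3: integral_4^6 2.97 dx = 2.97*(6-4) = 2.97*2 = 5.94
Step 4: integral_6^9 5.67 dx = 5.67*(9-6) = 5.67*3 = 17.01
Total: 13.53 + 2.32 + 5.94 + 17.01 = 38.8


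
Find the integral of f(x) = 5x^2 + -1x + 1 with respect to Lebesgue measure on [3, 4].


The Lebesgue integral of a Riemann-integrable function agrees with the Riemann integral.
Antiderivative F(x) = (5/3)x^3 + (-1/2)x^2 + 1x
F(4) = (5/3)*4^3 + (-1/2)*4^2 + 1*4
     = (5/3)*64 + (-1/2)*16 + 1*4
     = 106.666667 + -8 + 4
     = 102.666667
F(3) = 43.5
Integral = F(4) - F(3) = 102.666667 - 43.5 = 59.166667


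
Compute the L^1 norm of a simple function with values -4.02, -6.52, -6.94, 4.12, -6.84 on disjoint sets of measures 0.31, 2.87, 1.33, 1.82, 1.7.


Step 1: Compute |f_i|^1 for each value:
  |-4.02|^1 = 4.02
  |-6.52|^1 = 6.52
  |-6.94|^1 = 6.94
  |4.12|^1 = 4.12
  |-6.84|^1 = 6.84
Step 2: Multiply by measures and sum:
  4.02 * 0.31 = 1.2462
  6.52 * 2.87 = 18.7124
  6.94 * 1.33 = 9.2302
  4.12 * 1.82 = 7.4984
  6.84 * 1.7 = 11.628
Sum = 1.2462 + 18.7124 + 9.2302 + 7.4984 + 11.628 = 48.3152
Step 3: Take the p-th root:
||f||_1 = (48.3152)^(1/1) = 48.3152


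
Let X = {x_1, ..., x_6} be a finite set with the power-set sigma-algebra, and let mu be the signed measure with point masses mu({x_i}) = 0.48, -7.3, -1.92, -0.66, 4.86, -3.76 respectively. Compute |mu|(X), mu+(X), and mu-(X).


Step 1: Every measurable set is a union of atoms (the cells / points), so a Hahn decomposition is
  obtained by grouping atoms by sign: P = union of atoms with mu > 0, N = union of the remaining atoms.
  Atoms in P (indices): 1, 5;  atoms in N (indices): 2, 3, 4, 6
  Positive values: 0.48, 4.86
  Negative values: -7.3, -1.92, -0.66, -3.76
Step 2: mu+(X) = mu(P) = sum of positive atom values = 5.34
Step 3: mu-(X) = -mu(N) = sum of |negative atom values| = 13.64
Step 4: |mu|(X) = mu+(X) + mu-(X) = 5.34 + 13.64 = 18.98


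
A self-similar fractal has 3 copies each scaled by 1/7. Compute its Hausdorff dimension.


For a self-similar set with N copies scaled by 1/r:
dim_H = log(N)/log(r) = log(3)/log(7)
= 1.098612/1.94591
= 0.564575


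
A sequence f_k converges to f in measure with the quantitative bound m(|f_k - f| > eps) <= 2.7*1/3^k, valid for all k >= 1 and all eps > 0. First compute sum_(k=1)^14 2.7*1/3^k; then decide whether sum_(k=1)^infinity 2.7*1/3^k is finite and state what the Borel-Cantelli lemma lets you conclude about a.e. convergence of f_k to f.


Step 1: List the terms 2.7*1/3^k for k = 1 to 14:
  k=1: 0.9
  k=2: 0.3
  k=3: 0.1
  k=4: 0.033333
  k=5: 0.011111
  k=6: 0.003704
  k=7: 0.001235
  k=8: 4.115226e-04
  k=9: 1.371742e-04
  k=10: 4.572474e-05
  k=11: 1.524158e-05
  k=12: 5.080526e-06
  k=13: 1.693509e-06
  k=14: 5.645029e-07
Step 2: Partial sum = 0.9 + 0.3 + 0.1 + 0.033333 + 0.011111 + 0.003704 + 0.001235 + 4.115226e-04 + 1.371742e-04 + 4.572474e-05 + 1.524158e-05 + 5.080526e-06 + 1.693509e-06 + 5.645029e-07
     = 1.35
Step 3: The full series sum_(k>=1) 2.7*1/3^k converges (geometric series with ratio 1/3 < 1; a constant multiple of a convergent series converges).
Step 4: Fix eps > 0. Since sum_k m(|f_k - f| > eps) < infinity, the Borel-Cantelli lemma gives
        m(limsup_k {|f_k - f| > eps}) = 0, i.e. for a.e. x, |f_k(x) - f(x)| <= eps for all large k.
        Applying this with eps = 1/j for j = 1, 2, ... and intersecting the countably many full-measure sets,
        for a.e. x we get limsup_k |f_k(x) - f(x)| <= 1/j for every j, hence f_k -> f almost everywhere.
Conclusion: series converges; Borel-Cantelli yields f_k -> f a.e.


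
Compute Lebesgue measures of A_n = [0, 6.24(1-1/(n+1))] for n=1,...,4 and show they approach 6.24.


By continuity of measure from below: if A_n increases to A, then m(A_n) -> m(A).
Here A = [0, 6.24], so m(A) = 6.24
Step 1: a_1 = 6.24*(1 - 1/2) = 3.12, m(A_1) = 3.12
Step 2: a_2 = 6.24*(1 - 1/3) = 4.16, m(A_2) = 4.16
Step 3: a_3 = 6.24*(1 - 1/4) = 4.68, m(A_3) = 4.68
Step 4: a_4 = 6.24*(1 - 1/5) = 4.992, m(A_4) = 4.992
Limit: m(A_n) -> m([0,6.24]) = 6.24


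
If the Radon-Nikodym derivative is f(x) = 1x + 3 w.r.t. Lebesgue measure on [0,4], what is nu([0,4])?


nu(A) = integral_A (dnu/dmu) dmu = integral_0^4 (1x + 3) dx
Step 1: Antiderivative F(x) = (1/2)x^2 + 3x
Step 2: F(4) = (1/2)*4^2 + 3*4 = 8 + 12 = 20
Step 3: F(0) = (1/2)*0^2 + 3*0 = 0.0 + 0 = 0.0
Step 4: nu([0,4]) = F(4) - F(0) = 20 - 0.0 = 20


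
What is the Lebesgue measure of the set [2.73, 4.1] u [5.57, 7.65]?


For pairwise disjoint intervals, m(union) = sum of lengths.
= (4.1 - 2.73) + (7.65 - 5.57)
= 1.37 + 2.08
= 3.45


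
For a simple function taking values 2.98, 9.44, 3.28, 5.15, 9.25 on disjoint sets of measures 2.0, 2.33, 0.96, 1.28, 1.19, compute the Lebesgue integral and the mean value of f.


Step 1: Integral = sum(value_i * measure_i)
= 2.98*2.0 + 9.44*2.33 + 3.28*0.96 + 5.15*1.28 + 9.25*1.19
= 5.96 + 21.9952 + 3.1488 + 6.592 + 11.0075
= 48.7035
Step 2: Total measure of domain = 2.0 + 2.33 + 0.96 + 1.28 + 1.19 = 7.76
Step 3: Average value = 48.7035 / 7.76 = 6.276224


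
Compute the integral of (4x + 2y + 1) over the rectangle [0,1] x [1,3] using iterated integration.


By Fubini, integrate in x first, then y.
Step 1: Fix y, integrate over x in [0,1]:
  integral(4x + 2y + 1, x=0..1)
  = 4*(1^2 - 0^2)/2 + (2y + 1)*(1 - 0)
  = 2 + (2y + 1)*1
  = 2 + 2y + 1
  = 3 + 2y
Step 2: Integrate over y in [1,3]:
  integral(3 + 2y, y=1..3)
  = 3*2 + 2*(3^2 - 1^2)/2
  = 6 + 8
  = 14


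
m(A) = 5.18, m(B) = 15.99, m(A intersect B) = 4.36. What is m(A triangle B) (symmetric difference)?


m(A Delta B) = m(A) + m(B) - 2*m(A n B)
= 5.18 + 15.99 - 2*4.36
= 5.18 + 15.99 - 8.72
= 12.45


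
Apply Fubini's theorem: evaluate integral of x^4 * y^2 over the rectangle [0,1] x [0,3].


By Fubini's theorem, the double integral factors as a product of single integrals:
Step 1: integral_0^1 x^4 dx = [x^5/5] from 0 to 1
     = 1^5/5 = 0.2
Step 2: integral_0^3 y^2 dy = [y^3/3] from 0 to 3
     = 3^3/3 = 9
Step 3: Double integral = 0.2 * 9 = 1.8


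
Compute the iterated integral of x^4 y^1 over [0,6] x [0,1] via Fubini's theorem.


By Fubini's theorem, the double integral factors as a product of single integrals:
Step 1: integral_0^6 x^4 dx = [x^5/5] from 0 to 6
     = 6^5/5 = 1555.2
Step 2: integral_0^1 y^1 dy = [y^2/2] from 0 to 1
     = 1^2/2 = 0.5
Step 3: Double integral = 1555.2 * 0.5 = 777.6


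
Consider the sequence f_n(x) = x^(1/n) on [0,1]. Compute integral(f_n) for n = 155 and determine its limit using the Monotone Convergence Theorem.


At n = 155: f_155(x) = x^(1/155).
Step 1: integral(x^(1/155), 0, 1) = [x^(1/155+1) / (1/155+1)] from 0 to 1
     = 1 / (1/155 + 1) = 1 / ((155+1)/155) = 155/(155+1)
     = 155/156 = 0.99359
Step 2: As n -> infinity, f_n(x) = x^(1/n) -> 1 for x in (0,1], and f_n is increasing in n.
By MCT, lim_n integral(f_n) = integral(lim_n f_n) = integral(1, 0, 1) = 1.
Step 3: Verify convergence: 155/156 = 0.99359 -> 1


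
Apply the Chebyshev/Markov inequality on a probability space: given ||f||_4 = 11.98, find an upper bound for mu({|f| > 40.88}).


Chebyshev/Markov inequality: mu(|f| > eps) <= (||f||_p / eps)^p
Step 1: ||f||_4 / eps = 11.98 / 40.88 = 0.293053
Step 2: Raise to power p = 4:
  (0.293053)^4 = 0.007375
Step 3: Therefore mu(|f| > 40.88) <= 0.007375


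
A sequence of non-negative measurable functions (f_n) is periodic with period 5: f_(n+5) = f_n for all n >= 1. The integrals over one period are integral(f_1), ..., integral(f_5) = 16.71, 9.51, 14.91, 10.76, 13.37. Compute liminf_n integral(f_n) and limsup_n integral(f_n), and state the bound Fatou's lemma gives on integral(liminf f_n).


The sequence (integral(f_n)) is periodic with period 5, repeating the values 16.71, 9.51, 14.91, 10.76, 13.37 indefinitely.
Step 1: For a periodic sequence, every tail (a_m, a_(m+1), ...) contains all 5 period values infinitely often.
Step 2: Hence inf of every tail = min of the period values = min(16.71, 9.51, 14.91, 10.76, 13.37) = 9.51.
        liminf_n integral(f_n) = sup over m of (inf of tail from m) = 9.51.
Step 3: Similarly sup of every tail = max of the period values = 16.71.
        limsup_n integral(f_n) = 16.71.
Step 4: Fatou's lemma: integral(liminf_n f_n) <= liminf_n integral(f_n) = 9.51.
        So the integral of the pointwise liminf is at most 9.51.


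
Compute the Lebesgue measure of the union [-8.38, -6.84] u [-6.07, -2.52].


For pairwise disjoint intervals, m(union) = sum of lengths.
= (-6.84 - -8.38) + (-2.52 - -6.07)
= 1.54 + 3.55
= 5.09


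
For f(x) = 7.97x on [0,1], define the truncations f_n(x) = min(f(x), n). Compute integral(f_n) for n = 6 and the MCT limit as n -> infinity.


f(x) = 7.97x on [0,1]; f_n(x) = min(7.97x, n). At n = 6:
Step 1: f(x) reaches 6 at x = 6/7.97 = 0.752823
Step 2: integral(f_6) = integral(7.97x, 0, 0.752823) + integral(6, 0.752823, 1)
       = 7.97*0.752823^2/2 + 6*(1 - 0.752823)
       = 2.258469 + 1.483061
       = 3.741531
Step 3: As n -> infinity, f_n increases to f, so by MCT integral(f_n) -> integral(f) = 7.97/2 = 3.985.
Convergence: integral(f_6) = 3.741531 -> 3.985 as n -> infinity


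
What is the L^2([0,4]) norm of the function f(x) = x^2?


Step 1: ||f||_2 = (integral_0^4 |x^2|^2 dx)^(1/2)
     = (integral_0^4 x^4 dx)^(1/2)
Step 2: integral_0^4 x^4 dx = [x^5/(5)] from 0 to 4 = 4^5/5
     = 1024/5 = 204.8
Step 3: ||f||_2 = (204.8)^(1/2) = 14.310835


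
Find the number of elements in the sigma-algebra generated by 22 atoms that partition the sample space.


Each element of the sigma-algebra is a union of some subset of the 22 atoms.
The number of such subsets is 2^22 = 4194304.


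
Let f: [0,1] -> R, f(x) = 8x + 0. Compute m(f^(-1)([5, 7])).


f^(-1)([5, 7]) = {x : 5 <= 8x + 0 <= 7}
Solving: (5 - 0)/8 <= x <= (7 - 0)/8
= [0.625, 0.875]
Intersecting with [0,1]: [0.625, 0.875]
Measure = 0.875 - 0.625 = 0.25


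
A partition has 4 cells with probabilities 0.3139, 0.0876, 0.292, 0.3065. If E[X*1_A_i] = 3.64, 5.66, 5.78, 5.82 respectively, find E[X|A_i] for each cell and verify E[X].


For each cell A_i: E[X|A_i] = E[X*1_A_i] / P(A_i)
Step 1: E[X|A_1] = 3.64 / 0.3139 = 11.59605
Step 2: E[X|A_2] = 5.66 / 0.0876 = 64.611872
Step 3: E[X|A_3] = 5.78 / 0.292 = 19.794521
Step 4: E[X|A_4] = 5.82 / 0.3065 = 18.988581
Verification: E[X] = sum E[X*1_A_i] = 3.64 + 5.66 + 5.78 + 5.82 = 20.9


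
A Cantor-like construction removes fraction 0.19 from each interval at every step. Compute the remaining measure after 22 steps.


Step 1: At each step, fraction remaining = 1 - 0.19 = 0.81
Step 2: After 22 steps, measure = (0.81)^22
Result = 0.009698


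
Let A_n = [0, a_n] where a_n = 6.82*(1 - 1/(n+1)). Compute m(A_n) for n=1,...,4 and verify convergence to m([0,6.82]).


By continuity of measure from below: if A_n increases to A, then m(A_n) -> m(A).
Here A = [0, 6.82], so m(A) = 6.82
Step 1: a_1 = 6.82*(1 - 1/2) = 3.41, m(A_1) = 3.41
Step 2: a_2 = 6.82*(1 - 1/3) = 4.5467, m(A_2) = 4.5467
Step 3: a_3 = 6.82*(1 - 1/4) = 5.115, m(A_3) = 5.115
Step 4: a_4 = 6.82*(1 - 1/5) = 5.456, m(A_4) = 5.456
Limit: m(A_n) -> m([0,6.82]) = 6.82


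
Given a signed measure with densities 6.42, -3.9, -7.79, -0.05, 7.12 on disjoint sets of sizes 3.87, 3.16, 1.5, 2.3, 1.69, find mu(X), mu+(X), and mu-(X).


Step 1: Compute signed measure on each set:
  Set 1: 6.42 * 3.87 = 24.8454
  Set 2: -3.9 * 3.16 = -12.324
  Set 3: -7.79 * 1.5 = -11.685
  Set 4: -0.05 * 2.3 = -0.115
  Set 5: 7.12 * 1.69 = 12.0328
Step 2: Total signed measure = (24.8454) + (-12.324) + (-11.685) + (-0.115) + (12.0328)
     = 12.7542
Step 3: Positive part mu+(X) = sum of positive contributions = 36.8782
Step 4: Negative part mu-(X) = |sum of negative contributions| = 24.124


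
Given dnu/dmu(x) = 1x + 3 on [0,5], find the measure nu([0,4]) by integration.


nu(A) = integral_A (dnu/dmu) dmu = integral_0^4 (1x + 3) dx
Step 1: Antiderivative F(x) = (1/2)x^2 + 3x
Step 2: F(4) = (1/2)*4^2 + 3*4 = 8 + 12 = 20
Step 3: F(0) = (1/2)*0^2 + 3*0 = 0.0 + 0 = 0.0
Step 4: nu([0,4]) = F(4) - F(0) = 20 - 0.0 = 20


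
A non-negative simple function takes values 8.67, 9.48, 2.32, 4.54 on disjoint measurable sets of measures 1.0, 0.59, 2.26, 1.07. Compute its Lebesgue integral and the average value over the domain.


Step 1: Integral = sum(value_i * measure_i)
= 8.67*1.0 + 9.48*0.59 + 2.32*2.26 + 4.54*1.07
= 8.67 + 5.5932 + 5.2432 + 4.8578
= 24.3642
Step 2: Total measure of domain = 1.0 + 0.59 + 2.26 + 1.07 = 4.92
Step 3: Average value = 24.3642 / 4.92 = 4.952073


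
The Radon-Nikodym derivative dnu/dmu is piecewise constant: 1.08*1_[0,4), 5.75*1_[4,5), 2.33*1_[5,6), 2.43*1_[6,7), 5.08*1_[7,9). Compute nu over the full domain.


Integrate each piece of the Radon-Nikodym derivative:
Step 1: integral_0^4 1.08 dx = 1.08*(4-0) = 1.08*4 = 4.32
Step 2: integral_4^5 5.75 dx = 5.75*(5-4) = 5.75*1 = 5.75
Step 3: integral_5^6 2.33 dx = 2.33*(6-5) = 2.33*1 = 2.33
Step 4: integral_6^7 2.43 dx = 2.43*(7-6) = 2.43*1 = 2.43
Step 5: integral_7^9 5.08 dx = 5.08*(9-7) = 5.08*2 = 10.16
Total: 4.32 + 5.75 + 2.33 + 2.43 + 10.16 = 24.99


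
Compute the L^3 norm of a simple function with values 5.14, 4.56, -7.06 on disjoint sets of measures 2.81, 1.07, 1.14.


Step 1: Compute |f_i|^3 for each value:
  |5.14|^3 = 135.796744
  |4.56|^3 = 94.818816
  |-7.06|^3 = 351.895816
Step 2: Multiply by measures and sum:
  135.796744 * 2.81 = 381.588851
  94.818816 * 1.07 = 101.456133
  351.895816 * 1.14 = 401.16123
Sum = 381.588851 + 101.456133 + 401.16123 = 884.206214
Step 3: Take the p-th root:
||f||_3 = (884.206214)^(1/3) = 9.598083


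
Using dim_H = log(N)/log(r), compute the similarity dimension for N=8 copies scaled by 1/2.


For a self-similar set with N copies scaled by 1/r:
dim_H = log(N)/log(r) = log(8)/log(2)
= 2.079442/0.693147
= 3


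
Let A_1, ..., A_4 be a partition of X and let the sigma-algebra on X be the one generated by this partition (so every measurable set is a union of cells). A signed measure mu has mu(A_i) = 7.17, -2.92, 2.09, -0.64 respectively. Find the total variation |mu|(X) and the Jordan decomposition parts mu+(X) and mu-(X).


Step 1: Every measurable set is a union of atoms (the cells / points), so a Hahn decomposition is
  obtained by grouping atoms by sign: P = union of atoms with mu > 0, N = union of the remaining atoms.
  Atoms in P (indices): 1, 3;  atoms in N (indices): 2, 4
  Positive values: 7.17, 2.09
  Negative values: -2.92, -0.64
Step 2: mu+(X) = mu(P) = sum of positive atom values = 9.26
Step 3: mu-(X) = -mu(N) = sum of |negative atom values| = 3.56
Step 4: |mu|(X) = mu+(X) + mu-(X) = 9.26 + 3.56 = 12.82


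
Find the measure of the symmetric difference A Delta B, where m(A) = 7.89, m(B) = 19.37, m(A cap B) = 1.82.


m(A Delta B) = m(A) + m(B) - 2*m(A n B)
= 7.89 + 19.37 - 2*1.82
= 7.89 + 19.37 - 3.64
= 23.62


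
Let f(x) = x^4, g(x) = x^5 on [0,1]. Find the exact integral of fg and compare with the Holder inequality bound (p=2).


Step 1: Exact integral of f*g = integral(x^9, 0, 1) = 1/10
     = 0.1
Step 2: Holder bound with p=2, q=2:
  ||f||_p = (integral x^8 dx)^(1/2) = (1/9)^(1/2) = 0.333333
  ||g||_q = (integral x^10 dx)^(1/2) = (1/11)^(1/2) = 0.301511
Step 3: Holder bound = ||f||_p * ||g||_q = 0.333333 * 0.301511 = 0.100504
Verification: 0.1 <= 0.100504 (Holder holds)


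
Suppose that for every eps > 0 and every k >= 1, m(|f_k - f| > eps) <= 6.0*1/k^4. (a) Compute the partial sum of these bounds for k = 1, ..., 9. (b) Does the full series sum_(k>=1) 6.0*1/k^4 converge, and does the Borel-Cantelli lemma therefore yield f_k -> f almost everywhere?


Step 1: List the terms 6.0*1/k^4 for k = 1 to 9:
  k=1: 6
  k=2: 0.375
  k=3: 0.074074
  k=4: 0.023438
  k=5: 0.0096
  k=6: 0.00463
  k=7: 0.002499
  k=8: 0.001465
  k=9: 9.144947e-04
Step 2: Partial sum = 6 + 0.375 + 0.074074 + 0.023438 + 0.0096 + 0.00463 + 0.002499 + 0.001465 + 9.144947e-04
     = 6.49162
Step 3: The full series sum_(k>=1) 6.0*1/k^4 converges (p-series with p = 4 > 1; a constant multiple of a convergent series converges).
Step 4: Fix eps > 0. Since sum_k m(|f_k - f| > eps) < infinity, the Borel-Cantelli lemma gives
        m(limsup_k {|f_k - f| > eps}) = 0, i.e. for a.e. x, |f_k(x) - f(x)| <= eps for all large k.
        Applying this with eps = 1/j for j = 1, 2, ... and intersecting the countably many full-measure sets,
        for a.e. x we get limsup_k |f_k(x) - f(x)| <= 1/j for every j, hence f_k -> f almost everywhere.
Conclusion: series converges; Borel-Cantelli yields f_k -> f a.e.


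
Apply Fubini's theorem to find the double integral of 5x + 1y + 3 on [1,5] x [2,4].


By Fubini, integrate in x first, then y.
Step 1: Fix y, integrate over x in [1,5]:
  integral(5x + 1y + 3, x=1..5)
  = 5*(5^2 - 1^2)/2 + (1y + 3)*(5 - 1)
  = 60 + (1y + 3)*4
  = 60 + 4y + 12
  = 72 + 4y
Step 2: Integrate over y in [2,4]:
  integral(72 + 4y, y=2..4)
  = 72*2 + 4*(4^2 - 2^2)/2
  = 144 + 24
  = 168


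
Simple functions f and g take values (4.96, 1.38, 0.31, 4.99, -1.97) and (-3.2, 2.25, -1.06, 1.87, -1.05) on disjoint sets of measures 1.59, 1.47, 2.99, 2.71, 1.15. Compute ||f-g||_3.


Step 1: Compute differences f_i - g_i:
  4.96 - -3.2 = 8.16
  1.38 - 2.25 = -0.87
  0.31 - -1.06 = 1.37
  4.99 - 1.87 = 3.12
  -1.97 - -1.05 = -0.92
Step 2: Compute |diff|^3 * measure for each set:
  |8.16|^3 * 1.59 = 543.338496 * 1.59 = 863.908209
  |-0.87|^3 * 1.47 = 0.658503 * 1.47 = 0.967999
  |1.37|^3 * 2.99 = 2.571353 * 2.99 = 7.688345
  |3.12|^3 * 2.71 = 30.371328 * 2.71 = 82.306299
  |-0.92|^3 * 1.15 = 0.778688 * 1.15 = 0.895491
Step 3: Sum = 955.766344
Step 4: ||f-g||_3 = (955.766344)^(1/3) = 9.850325


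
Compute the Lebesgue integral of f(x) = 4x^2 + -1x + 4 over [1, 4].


The Lebesgue integral of a Riemann-integrable function agrees with the Riemann integral.
Antiderivative F(x) = (4/3)x^3 + (-1/2)x^2 + 4x
F(4) = (4/3)*4^3 + (-1/2)*4^2 + 4*4
     = (4/3)*64 + (-1/2)*16 + 4*4
     = 85.333333 + -8 + 16
     = 93.333333
F(1) = 4.833333
Integral = F(4) - F(1) = 93.333333 - 4.833333 = 88.5


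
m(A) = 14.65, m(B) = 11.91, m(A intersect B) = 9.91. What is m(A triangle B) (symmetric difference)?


m(A Delta B) = m(A) + m(B) - 2*m(A n B)
= 14.65 + 11.91 - 2*9.91
= 14.65 + 11.91 - 19.82
= 6.74


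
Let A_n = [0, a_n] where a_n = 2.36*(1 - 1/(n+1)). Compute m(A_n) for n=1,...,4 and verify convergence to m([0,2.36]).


By continuity of measure from below: if A_n increases to A, then m(A_n) -> m(A).
Here A = [0, 2.36], so m(A) = 2.36
Step 1: a_1 = 2.36*(1 - 1/2) = 1.18, m(A_1) = 1.18
Step 2: a_2 = 2.36*(1 - 1/3) = 1.5733, m(A_2) = 1.5733
Step 3: a_3 = 2.36*(1 - 1/4) = 1.77, m(A_3) = 1.77
Step 4: a_4 = 2.36*(1 - 1/5) = 1.888, m(A_4) = 1.888
Limit: m(A_n) -> m([0,2.36]) = 2.36


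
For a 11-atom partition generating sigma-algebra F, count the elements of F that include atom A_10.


Each element of F is a union of some subset S of the 11 atoms.
The element contains A_10 iff A_10 is in S.
So we count subsets S of {A_1,...,A_11} with A_10 in S: choose freely among the other 10 atoms.
Count = 2^(11-1) = 2^10 = 1024.


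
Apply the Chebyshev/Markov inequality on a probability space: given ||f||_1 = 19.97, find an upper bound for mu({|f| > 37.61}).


Chebyshev/Markov inequality: mu(|f| > eps) <= (||f||_p / eps)^p
Step 1: ||f||_1 / eps = 19.97 / 37.61 = 0.530976
Step 2: Raise to power p = 1:
  (0.530976)^1 = 0.530976
Step 3: Therefore mu(|f| > 37.61) <= 0.530976


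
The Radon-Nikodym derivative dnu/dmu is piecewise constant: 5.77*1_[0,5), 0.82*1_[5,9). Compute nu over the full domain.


Integrate each piece of the Radon-Nikodym derivative:
Step 1: integral_0^5 5.77 dx = 5.77*(5-0) = 5.77*5 = 28.85
Step 2: integral_5^9 0.82 dx = 0.82*(9-5) = 0.82*4 = 3.28
Total: 28.85 + 3.28 = 32.13


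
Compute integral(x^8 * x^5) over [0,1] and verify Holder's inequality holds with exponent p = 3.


Step 1: Exact integral of f*g = integral(x^13, 0, 1) = 1/14
     = 0.071429
Step 2: Holder bound with p=3, q=1.5:
  ||f||_p = (integral x^24 dx)^(1/3) = (1/25)^(1/3) = 0.341995
  ||g||_q = (integral x^7.5 dx)^(1/1.5) = (1/8.5)^(1/1.5) = 0.240097
Step 3: Holder bound = ||f||_p * ||g||_q = 0.341995 * 0.240097 = 0.082112
Verification: 0.071429 <= 0.082112 (Holder holds)


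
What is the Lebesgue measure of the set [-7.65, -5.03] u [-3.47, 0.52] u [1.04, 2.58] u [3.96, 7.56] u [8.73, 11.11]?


For pairwise disjoint intervals, m(union) = sum of lengths.
= (-5.03 - -7.65) + (0.52 - -3.47) + (2.58 - 1.04) + (7.56 - 3.96) + (11.11 - 8.73)
= 2.62 + 3.99 + 1.54 + 3.6 + 2.38
= 14.13


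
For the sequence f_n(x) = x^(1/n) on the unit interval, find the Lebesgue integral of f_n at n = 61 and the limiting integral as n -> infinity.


At n = 61: f_61(x) = x^(1/61).
Step 1: integral(x^(1/61), 0, 1) = [x^(1/61+1) / (1/61+1)] from 0 to 1
     = 1 / (1/61 + 1) = 1 / ((61+1)/61) = 61/(61+1)
     = 61/62 = 0.983871
Step 2: As n -> infinity, f_n(x) = x^(1/n) -> 1 for x in (0,1], and f_n is increasing in n.
By MCT, lim_n integral(f_n) = integral(lim_n f_n) = integral(1, 0, 1) = 1.
Step 3: Verify convergence: 61/62 = 0.983871 -> 1


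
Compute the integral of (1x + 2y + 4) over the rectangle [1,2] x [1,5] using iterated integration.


By Fubini, integrate in x first, then y.
Step 1: Fix y, integrate over x in [1,2]:
  integral(1x + 2y + 4, x=1..2)
  = 1*(2^2 - 1^2)/2 + (2y + 4)*(2 - 1)
  = 1.5 + (2y + 4)*1
  = 1.5 + 2y + 4
  = 5.5 + 2y
Step 2: Integrate over y in [1,5]:
  integral(5.5 + 2y, y=1..5)
  = 5.5*4 + 2*(5^2 - 1^2)/2
  = 22 + 24
  = 46


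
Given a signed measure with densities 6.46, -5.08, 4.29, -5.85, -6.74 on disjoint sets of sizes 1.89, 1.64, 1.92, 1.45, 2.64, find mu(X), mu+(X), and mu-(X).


Step 1: Compute signed measure on each set:
  Set 1: 6.46 * 1.89 = 12.2094
  Set 2: -5.08 * 1.64 = -8.3312
  Set 3: 4.29 * 1.92 = 8.2368
  Set 4: -5.85 * 1.45 = -8.4825
  Set 5: -6.74 * 2.64 = -17.7936
Step 2: Total signed measure = (12.2094) + (-8.3312) + (8.2368) + (-8.4825) + (-17.7936)
     = -14.1611
Step 3: Positive part mu+(X) = sum of positive contributions = 20.4462
Step 4: Negative part mu-(X) = |sum of negative contributions| = 34.6073


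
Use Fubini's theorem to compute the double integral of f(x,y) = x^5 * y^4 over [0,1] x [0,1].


By Fubini's theorem, the double integral factors as a product of single integrals:
Step 1: integral_0^1 x^5 dx = [x^6/6] from 0 to 1
     = 1^6/6 = 0.166667
Step 2: integral_0^1 y^4 dy = [y^5/5] from 0 to 1
     = 1^5/5 = 0.2
Step 3: Double integral = 0.166667 * 0.2 = 0.033333


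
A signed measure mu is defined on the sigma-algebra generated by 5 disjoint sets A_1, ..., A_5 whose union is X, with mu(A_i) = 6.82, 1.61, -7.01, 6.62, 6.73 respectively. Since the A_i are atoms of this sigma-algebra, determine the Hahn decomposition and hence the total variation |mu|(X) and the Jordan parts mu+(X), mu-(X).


Step 1: Every measurable set is a union of atoms (the cells / points), so a Hahn decomposition is
  obtained by grouping atoms by sign: P = union of atoms with mu > 0, N = union of the remaining atoms.
  Atoms in P (indices): 1, 2, 4, 5;  atoms in N (indices): 3
  Positive values: 6.82, 1.61, 6.62, 6.73
  Negative values: -7.01
Step 2: mu+(X) = mu(P) = sum of positive atom values = 21.78
Step 3: mu-(X) = -mu(N) = sum of |negative atom values| = 7.01
Step 4: |mu|(X) = mu+(X) + mu-(X) = 21.78 + 7.01 = 28.79


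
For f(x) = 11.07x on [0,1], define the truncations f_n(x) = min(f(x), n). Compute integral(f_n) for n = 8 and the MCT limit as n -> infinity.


f(x) = 11.07x on [0,1]; f_n(x) = min(11.07x, n). At n = 8:
Step 1: f(x) reaches 8 at x = 8/11.07 = 0.722674
Step 2: integral(f_8) = integral(11.07x, 0, 0.722674) + integral(8, 0.722674, 1)
       = 11.07*0.722674^2/2 + 8*(1 - 0.722674)
       = 2.890696 + 2.218609
       = 5.109304
Step 3: As n -> infinity, f_n increases to f, so by MCT integral(f_n) -> integral(f) = 11.07/2 = 5.535.
Convergence: integral(f_8) = 5.109304 -> 5.535 as n -> infinity


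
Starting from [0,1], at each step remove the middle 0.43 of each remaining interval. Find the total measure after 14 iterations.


Step 1: At each step, fraction remaining = 1 - 0.43 = 0.57
Step 2: After 14 steps, measure = (0.57)^14
Result = 3.821624e-04


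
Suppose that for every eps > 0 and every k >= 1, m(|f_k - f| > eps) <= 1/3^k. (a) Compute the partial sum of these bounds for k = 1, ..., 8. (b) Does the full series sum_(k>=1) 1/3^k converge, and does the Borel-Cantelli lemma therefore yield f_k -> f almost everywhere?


Step 1: List the terms 1/3^k for k = 1 to 8:
  k=1: 0.333333
  k=2: 0.111111
  k=3: 0.037037
  k=4: 0.012346
  k=5: 0.004115
  k=6: 0.001372
  k=7: 4.572474e-04
  k=8: 1.524158e-04
Step 2: Partial sum = 0.333333 + 0.111111 + 0.037037 + 0.012346 + 0.004115 + 0.001372 + 4.572474e-04 + 1.524158e-04
     = 0.499924
Step 3: The full series sum_(k>=1) 1/3^k converges (geometric series with ratio 1/3 < 1; a constant multiple of a convergent series converges).
Step 4: Fix eps > 0. Since sum_k m(|f_k - f| > eps) < infinity, the Borel-Cantelli lemma gives
        m(limsup_k {|f_k - f| > eps}) = 0, i.e. for a.e. x, |f_k(x) - f(x)| <= eps for all large k.
        Applying this with eps = 1/j for j = 1, 2, ... and intersecting the countably many full-measure sets,
        for a.e. x we get limsup_k |f_k(x) - f(x)| <= 1/j for every j, hence f_k -> f almost everywhere.
Conclusion: series converges; Borel-Cantelli yields f_k -> f a.e.


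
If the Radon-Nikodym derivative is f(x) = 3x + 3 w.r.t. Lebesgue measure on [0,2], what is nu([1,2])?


nu(A) = integral_A (dnu/dmu) dmu = integral_1^2 (3x + 3) dx
Step 1: Antiderivative F(x) = (3/2)x^2 + 3x
Step 2: F(2) = (3/2)*2^2 + 3*2 = 6 + 6 = 12
Step 3: F(1) = (3/2)*1^2 + 3*1 = 1.5 + 3 = 4.5
Step 4: nu([1,2]) = F(2) - F(1) = 12 - 4.5 = 7.5


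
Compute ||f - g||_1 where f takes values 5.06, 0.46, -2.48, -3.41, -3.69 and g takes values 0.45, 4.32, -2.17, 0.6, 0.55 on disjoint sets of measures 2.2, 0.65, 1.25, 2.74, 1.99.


Step 1: Compute differences f_i - g_i:
  5.06 - 0.45 = 4.61
  0.46 - 4.32 = -3.86
  -2.48 - -2.17 = -0.31
  -3.41 - 0.6 = -4.01
  -3.69 - 0.55 = -4.24
Step 2: Compute |diff|^1 * measure for each set:
  |4.61|^1 * 2.2 = 4.61 * 2.2 = 10.142
  |-3.86|^1 * 0.65 = 3.86 * 0.65 = 2.509
  |-0.31|^1 * 1.25 = 0.31 * 1.25 = 0.3875
  |-4.01|^1 * 2.74 = 4.01 * 2.74 = 10.9874
  |-4.24|^1 * 1.99 = 4.24 * 1.99 = 8.4376
Step 3: Sum = 32.4635
Step 4: ||f-g||_1 = (32.4635)^(1/1) = 32.4635


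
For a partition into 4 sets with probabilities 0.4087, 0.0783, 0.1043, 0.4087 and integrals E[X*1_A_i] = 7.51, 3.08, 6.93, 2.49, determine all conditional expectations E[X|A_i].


For each cell A_i: E[X|A_i] = E[X*1_A_i] / P(A_i)
Step 1: E[X|A_1] = 7.51 / 0.4087 = 18.375336
Step 2: E[X|A_2] = 3.08 / 0.0783 = 39.335888
Step 3: E[X|A_3] = 6.93 / 0.1043 = 66.442953
Step 4: E[X|A_4] = 2.49 / 0.4087 = 6.092488
Verification: E[X] = sum E[X*1_A_i] = 7.51 + 3.08 + 6.93 + 2.49 = 20.01


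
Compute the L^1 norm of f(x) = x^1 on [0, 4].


Step 1: ||f||_1 = (integral_0^4 |x^1|^1 dx)^(1/1)
     = (integral_0^4 x^1 dx)^(1/1)
Step 2: integral_0^4 x^1 dx = [x^2/(2)] from 0 to 4 = 4^2/2
     = 16/2 = 8
Step 3: ||f||_1 = (8)^(1/1) = 8


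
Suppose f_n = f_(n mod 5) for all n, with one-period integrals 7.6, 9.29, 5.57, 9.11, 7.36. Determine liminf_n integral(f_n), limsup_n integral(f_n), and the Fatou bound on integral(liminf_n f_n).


The sequence (integral(f_n)) is periodic with period 5, repeating the values 7.6, 9.29, 5.57, 9.11, 7.36 indefinitely.
Step 1: For a periodic sequence, every tail (a_m, a_(m+1), ...) contains all 5 period values infinitely often.
Step 2: Hence inf of every tail = min of the period values = min(7.6, 9.29, 5.57, 9.11, 7.36) = 5.57.
        liminf_n integral(f_n) = sup over m of (inf of tail from m) = 5.57.
Step 3: Similarly sup of every tail = max of the period values = 9.29.
        limsup_n integral(f_n) = 9.29.
Step 4: Fatou's lemma: integral(liminf_n f_n) <= liminf_n integral(f_n) = 5.57.
        So the integral of the pointwise liminf is at most 5.57.


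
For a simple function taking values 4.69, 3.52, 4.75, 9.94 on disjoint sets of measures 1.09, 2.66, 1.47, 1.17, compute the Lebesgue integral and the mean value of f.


Step 1: Integral = sum(value_i * measure_i)
= 4.69*1.09 + 3.52*2.66 + 4.75*1.47 + 9.94*1.17
= 5.1121 + 9.3632 + 6.9825 + 11.6298
= 33.0876
Step 2: Total measure of domain = 1.09 + 2.66 + 1.47 + 1.17 = 6.39
Step 3: Average value = 33.0876 / 6.39 = 5.178028


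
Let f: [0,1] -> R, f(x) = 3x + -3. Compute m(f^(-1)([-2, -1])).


f^(-1)([-2, -1]) = {x : -2 <= 3x + -3 <= -1}
Solving: (-2 - -3)/3 <= x <= (-1 - -3)/3
= [0.333333, 0.666667]
Intersecting with [0,1]: [0.333333, 0.666667]
Measure = 0.666667 - 0.333333 = 0.333333


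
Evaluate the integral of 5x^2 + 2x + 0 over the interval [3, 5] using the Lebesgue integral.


The Lebesgue integral of a Riemann-integrable function agrees with the Riemann integral.
Antiderivative F(x) = (5/3)x^3 + (2/2)x^2 + 0x
F(5) = (5/3)*5^3 + (2/2)*5^2 + 0*5
     = (5/3)*125 + (2/2)*25 + 0*5
     = 208.333333 + 25 + 0
     = 233.333333
F(3) = 54
Integral = F(5) - F(3) = 233.333333 - 54 = 179.333333


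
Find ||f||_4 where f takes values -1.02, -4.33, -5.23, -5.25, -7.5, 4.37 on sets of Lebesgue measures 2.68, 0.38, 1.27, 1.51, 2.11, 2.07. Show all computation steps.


Step 1: Compute |f_i|^4 for each value:
  |-1.02|^4 = 1.082432
  |-4.33|^4 = 351.521251
  |-5.23|^4 = 748.181138
  |-5.25|^4 = 759.691406
  |-7.5|^4 = 3164.0625
  |4.37|^4 = 364.69159
Step 2: Multiply by measures and sum:
  1.082432 * 2.68 = 2.900918
  351.521251 * 0.38 = 133.578075
  748.181138 * 1.27 = 950.190046
  759.691406 * 1.51 = 1147.134023
  3164.0625 * 2.11 = 6676.171875
  364.69159 * 2.07 = 754.91159
Sum = 2.900918 + 133.578075 + 950.190046 + 1147.134023 + 6676.171875 + 754.91159 = 9664.886528
Step 3: Take the p-th root:
||f||_4 = (9664.886528)^(1/4) = 9.915148


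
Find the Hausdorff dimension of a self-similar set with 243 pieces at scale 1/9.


For a self-similar set with N copies scaled by 1/r:
dim_H = log(N)/log(r) = log(243)/log(9)
= 5.493061/2.197225
= 2.5


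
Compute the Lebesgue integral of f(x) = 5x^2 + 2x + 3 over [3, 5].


The Lebesgue integral of a Riemann-integrable function agrees with the Riemann integral.
Antiderivative F(x) = (5/3)x^3 + (2/2)x^2 + 3x
F(5) = (5/3)*5^3 + (2/2)*5^2 + 3*5
     = (5/3)*125 + (2/2)*25 + 3*5
     = 208.333333 + 25 + 15
     = 248.333333
F(3) = 63
Integral = F(5) - F(3) = 248.333333 - 63 = 185.333333


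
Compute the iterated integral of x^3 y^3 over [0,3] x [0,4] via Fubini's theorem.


By Fubini's theorem, the double integral factors as a product of single integrals:
Step 1: integral_0^3 x^3 dx = [x^4/4] from 0 to 3
     = 3^4/4 = 20.25
Step 2: integral_0^4 y^3 dy = [y^4/4] from 0 to 4
     = 4^4/4 = 64
Step 3: Double integral = 20.25 * 64 = 1296


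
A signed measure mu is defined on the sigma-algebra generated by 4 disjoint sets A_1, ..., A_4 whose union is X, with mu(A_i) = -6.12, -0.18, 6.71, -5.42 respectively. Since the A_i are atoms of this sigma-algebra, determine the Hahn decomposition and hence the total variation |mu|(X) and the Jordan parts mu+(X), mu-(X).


Step 1: Every measurable set is a union of atoms (the cells / points), so a Hahn decomposition is
  obtained by grouping atoms by sign: P = union of atoms with mu > 0, N = union of the remaining atoms.
  Atoms in P (indices): 3;  atoms in N (indices): 1, 2, 4
  Positive values: 6.71
  Negative values: -6.12, -0.18, -5.42
Step 2: mu+(X) = mu(P) = sum of positive atom values = 6.71
Step 3: mu-(X) = -mu(N) = sum of |negative atom values| = 11.72
Step 4: |mu|(X) = mu+(X) + mu-(X) = 6.71 + 11.72 = 18.43


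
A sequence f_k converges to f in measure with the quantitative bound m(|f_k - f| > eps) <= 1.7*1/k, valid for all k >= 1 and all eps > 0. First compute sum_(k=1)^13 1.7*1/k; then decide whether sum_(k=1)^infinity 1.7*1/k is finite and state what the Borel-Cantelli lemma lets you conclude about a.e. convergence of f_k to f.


Step 1: List the terms 1.7*1/k for k = 1 to 13:
  k=1: 1.7
  k=2: 0.85
  k=3: 0.566667
  k=4: 0.425
  k=5: 0.34
  k=6: 0.283333
  k=7: 0.242857
  k=8: 0.2125
  k=9: 0.188889
  k=10: 0.17
  k=11: 0.154545
  k=12: 0.141667
  k=13: 0.130769
Step 2: Partial sum = 1.7 + 0.85 + 0.566667 + 0.425 + 0.34 + 0.283333 + 0.242857 + 0.2125 + 0.188889 + 0.17 + 0.154545 + 0.141667 + 0.130769
     = 5.406227
Step 3: The full series sum_(k>=1) 1.7*1/k diverges (harmonic series, p = 1; a nonzero constant multiple of a divergent series diverges).
Step 4: The (first) Borel-Cantelli lemma requires a summable sequence of measures, so it does not apply here;
        from this bound alone no conclusion about a.e. convergence can be drawn (convergence in measure still
        gives an a.e.-convergent subsequence, but not a.e. convergence of the whole sequence).
Conclusion: series diverges; Borel-Cantelli is inconclusive about a.e. convergence of f_k.


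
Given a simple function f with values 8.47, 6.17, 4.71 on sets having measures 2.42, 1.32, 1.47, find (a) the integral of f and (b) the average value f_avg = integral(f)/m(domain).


Step 1: Integral = sum(value_i * measure_i)
= 8.47*2.42 + 6.17*1.32 + 4.71*1.47
= 20.4974 + 8.1444 + 6.9237
= 35.5655
Step 2: Total measure of domain = 2.42 + 1.32 + 1.47 = 5.21
Step 3: Average value = 35.5655 / 5.21 = 6.826392


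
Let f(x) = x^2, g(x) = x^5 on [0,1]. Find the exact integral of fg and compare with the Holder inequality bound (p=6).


Step 1: Exact integral of f*g = integral(x^7, 0, 1) = 1/8
     = 0.125
Step 2: Holder bound with p=6, q=1.2:
  ||f||_p = (integral x^12 dx)^(1/6) = (1/13)^(1/6) = 0.652143
  ||g||_q = (integral x^6 dx)^(1/1.2) = (1/7)^(1/1.2) = 0.197584
Step 3: Holder bound = ||f||_p * ||g||_q = 0.652143 * 0.197584 = 0.128853
Verification: 0.125 <= 0.128853 (Holder holds)


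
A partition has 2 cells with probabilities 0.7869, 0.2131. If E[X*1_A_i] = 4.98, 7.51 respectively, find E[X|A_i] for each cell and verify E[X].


For each cell A_i: E[X|A_i] = E[X*1_A_i] / P(A_i)
Step 1: E[X|A_1] = 4.98 / 0.7869 = 6.328631
Step 2: E[X|A_2] = 7.51 / 0.2131 = 35.241671
Verification: E[X] = sum E[X*1_A_i] = 4.98 + 7.51 = 12.49


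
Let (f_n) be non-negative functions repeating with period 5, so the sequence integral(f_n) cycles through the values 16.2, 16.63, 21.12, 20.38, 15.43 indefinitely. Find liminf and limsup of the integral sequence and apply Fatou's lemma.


The sequence (integral(f_n)) is periodic with period 5, repeating the values 16.2, 16.63, 21.12, 20.38, 15.43 indefinitely.
Step 1: For a periodic sequence, every tail (a_m, a_(m+1), ...) contains all 5 period values infinitely often.
Step 2: Hence inf of every tail = min of the period values = min(16.2, 16.63, 21.12, 20.38, 15.43) = 15.43.
        liminf_n integral(f_n) = sup over m of (inf of tail from m) = 15.43.
Step 3: Similarly sup of every tail = max of the period values = 21.12.
        limsup_n integral(f_n) = 21.12.
Step 4: Fatou's lemma: integral(liminf_n f_n) <= liminf_n integral(f_n) = 15.43.
        So the integral of the pointwise liminf is at most 15.43.


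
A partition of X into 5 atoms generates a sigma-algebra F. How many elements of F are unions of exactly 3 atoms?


Each element of F is a union of some subset of the 5 atoms.
Elements that are unions of exactly 3 atoms correspond to 3-element subsets of the 5 atoms.
Count = C(5, 3) = 5! / (3! * 2!) = 10.


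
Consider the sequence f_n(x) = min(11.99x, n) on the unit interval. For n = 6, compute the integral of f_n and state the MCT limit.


f(x) = 11.99x on [0,1]; f_n(x) = min(11.99x, n). At n = 6:
Step 1: f(x) reaches 6 at x = 6/11.99 = 0.500417
Step 2: integral(f_6) = integral(11.99x, 0, 0.500417) + integral(6, 0.500417, 1)
       = 11.99*0.500417^2/2 + 6*(1 - 0.500417)
       = 1.501251 + 2.997498
       = 4.498749
Step 3: As n -> infinity, f_n increases to f, so by MCT integral(f_n) -> integral(f) = 11.99/2 = 5.995.
Convergence: integral(f_6) = 4.498749 -> 5.995 as n -> infinity


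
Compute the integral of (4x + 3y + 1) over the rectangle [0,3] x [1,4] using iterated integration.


By Fubini, integrate in x first, then y.
Step 1: Fix y, integrate over x in [0,3]:
  integral(4x + 3y + 1, x=0..3)
  = 4*(3^2 - 0^2)/2 + (3y + 1)*(3 - 0)
  = 18 + (3y + 1)*3
  = 18 + 9y + 3
  = 21 + 9y
Step 2: Integrate over y in [1,4]:
  integral(21 + 9y, y=1..4)
  = 21*3 + 9*(4^2 - 1^2)/2
  = 63 + 67.5
  = 130.5


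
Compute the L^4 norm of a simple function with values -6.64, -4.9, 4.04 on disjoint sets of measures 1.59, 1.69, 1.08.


Step 1: Compute |f_i|^4 for each value:
  |-6.64|^4 = 1943.892828
  |-4.9|^4 = 576.4801
  |4.04|^4 = 266.394627
Step 2: Multiply by measures and sum:
  1943.892828 * 1.59 = 3090.789597
  576.4801 * 1.69 = 974.251369
  266.394627 * 1.08 = 287.706197
Sum = 3090.789597 + 974.251369 + 287.706197 = 4352.747162
Step 3: Take the p-th root:
||f||_4 = (4352.747162)^(1/4) = 8.122521


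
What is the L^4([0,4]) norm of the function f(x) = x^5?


Step 1: ||f||_4 = (integral_0^4 |x^5|^4 dx)^(1/4)
     = (integral_0^4 x^20 dx)^(1/4)
Step 2: integral_0^4 x^20 dx = [x^21/(21)] from 0 to 4 = 4^21/21
     = 4398046511104/21 = 2.094308e+11
Step 3: ||f||_4 = (2.094308e+11)^(1/4) = 676.488052


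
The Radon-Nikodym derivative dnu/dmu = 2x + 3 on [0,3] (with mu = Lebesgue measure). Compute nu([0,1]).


nu(A) = integral_A (dnu/dmu) dmu = integral_0^1 (2x + 3) dx
Step 1: Antiderivative F(x) = (2/2)x^2 + 3x
Step 2: F(1) = (2/2)*1^2 + 3*1 = 1 + 3 = 4
Step 3: F(0) = (2/2)*0^2 + 3*0 = 0.0 + 0 = 0.0
Step 4: nu([0,1]) = F(1) - F(0) = 4 - 0.0 = 4


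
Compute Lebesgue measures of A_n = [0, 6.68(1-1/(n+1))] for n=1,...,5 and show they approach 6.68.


By continuity of measure from below: if A_n increases to A, then m(A_n) -> m(A).
Here A = [0, 6.68], so m(A) = 6.68
Step 1: a_1 = 6.68*(1 - 1/2) = 3.34, m(A_1) = 3.34
Step 2: a_2 = 6.68*(1 - 1/3) = 4.4533, m(A_2) = 4.4533
Step 3: a_3 = 6.68*(1 - 1/4) = 5.01, m(A_3) = 5.01
Step 4: a_4 = 6.68*(1 - 1/5) = 5.344, m(A_4) = 5.344
Step 5: a_5 = 6.68*(1 - 1/6) = 5.5667, m(A_5) = 5.5667
Limit: m(A_n) -> m([0,6.68]) = 6.68


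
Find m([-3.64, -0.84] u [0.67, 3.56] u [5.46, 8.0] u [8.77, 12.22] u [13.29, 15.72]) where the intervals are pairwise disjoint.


For pairwise disjoint intervals, m(union) = sum of lengths.
= (-0.84 - -3.64) + (3.56 - 0.67) + (8.0 - 5.46) + (12.22 - 8.77) + (15.72 - 13.29)
= 2.8 + 2.89 + 2.54 + 3.45 + 2.43
= 14.11


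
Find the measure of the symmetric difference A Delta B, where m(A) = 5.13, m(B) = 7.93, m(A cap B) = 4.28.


m(A Delta B) = m(A) + m(B) - 2*m(A n B)
= 5.13 + 7.93 - 2*4.28
= 5.13 + 7.93 - 8.56
= 4.5


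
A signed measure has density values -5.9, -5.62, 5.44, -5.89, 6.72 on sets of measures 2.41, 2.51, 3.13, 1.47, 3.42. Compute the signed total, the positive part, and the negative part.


Step 1: Compute signed measure on each set:
  Set 1: -5.9 * 2.41 = -14.219
  Set 2: -5.62 * 2.51 = -14.1062
  Set 3: 5.44 * 3.13 = 17.0272
  Set 4: -5.89 * 1.47 = -8.6583
  Set 5: 6.72 * 3.42 = 22.9824
Step 2: Total signed measure = (-14.219) + (-14.1062) + (17.0272) + (-8.6583) + (22.9824)
     = 3.0261
Step 3: Positive part mu+(X) = sum of positive contributions = 40.0096
Step 4: Negative part mu-(X) = |sum of negative contributions| = 36.9835
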